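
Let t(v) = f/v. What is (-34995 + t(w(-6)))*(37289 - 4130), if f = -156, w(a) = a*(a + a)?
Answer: -2320942099/2 ≈ -1.1605e+9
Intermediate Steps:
w(a) = 2*a**2 (w(a) = a*(2*a) = 2*a**2)
t(v) = -156/v
(-34995 + t(w(-6)))*(37289 - 4130) = (-34995 - 156/(2*(-6)**2))*(37289 - 4130) = (-34995 - 156/(2*36))*33159 = (-34995 - 156/72)*33159 = (-34995 - 156*1/72)*33159 = (-34995 - 13/6)*33159 = -209983/6*33159 = -2320942099/2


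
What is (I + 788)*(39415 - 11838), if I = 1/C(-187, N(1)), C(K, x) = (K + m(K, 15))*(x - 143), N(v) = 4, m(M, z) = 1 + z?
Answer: 516516465421/23769 ≈ 2.1731e+7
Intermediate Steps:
C(K, x) = (-143 + x)*(16 + K) (C(K, x) = (K + (1 + 15))*(x - 143) = (K + 16)*(-143 + x) = (16 + K)*(-143 + x) = (-143 + x)*(16 + K))
I = 1/23769 (I = 1/(-2288 - 143*(-187) + 16*4 - 187*4) = 1/(-2288 + 26741 + 64 - 748) = 1/23769 ≈ 4.2072e-5)
(I + 788)*(39415 - 11838) = (1/23769 + 788)*(39415 - 11838) = (18729973/23769)*27577 = 516516465421/23769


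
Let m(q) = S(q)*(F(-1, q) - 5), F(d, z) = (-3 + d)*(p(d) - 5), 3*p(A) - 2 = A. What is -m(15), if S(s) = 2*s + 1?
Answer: -1271/3 ≈ -423.67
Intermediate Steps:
S(s) = 1 + 2*s
p(A) = ⅔ + A/3
F(d, z) = (-3 + d)*(-13/3 + d/3) (F(d, z) = (-3 + d)*((⅔ + d/3) - 5) = (-3 + d)*(-13/3 + d/3))
m(q) = 41/3 + 82*q/3 (m(q) = (1 + 2*q)*((13 - 16/3*(-1) + (⅓)*(-1)²) - 5) = (1 + 2*q)*((13 + 16/3 + (⅓)*1) - 5) = (1 + 2*q)*((13 + 16/3 + ⅓) - 5) = (1 + 2*q)*(56/3 - 5) = (1 + 2*q)*(41/3) = 41/3 + 82*q/3)
-m(15) = -(41/3 + (82/3)*15) = -(41/3 + 410) = -1*1271/3 = -1271/3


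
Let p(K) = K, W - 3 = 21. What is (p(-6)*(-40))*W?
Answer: 5760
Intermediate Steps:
W = 24 (W = 3 + 21 = 24)
(p(-6)*(-40))*W = -6*(-40)*24 = 240*24 = 5760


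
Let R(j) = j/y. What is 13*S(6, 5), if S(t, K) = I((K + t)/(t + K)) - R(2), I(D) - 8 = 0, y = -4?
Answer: 221/2 ≈ 110.50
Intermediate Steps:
I(D) = 8 (I(D) = 8 + 0 = 8)
R(j) = -j/4 (R(j) = j/(-4) = j*(-¼) = -j/4)
S(t, K) = 17/2 (S(t, K) = 8 - (-1)*2/4 = 8 - 1*(-½) = 8 + ½ = 17/2)
13*S(6, 5) = 13*(17/2) = 221/2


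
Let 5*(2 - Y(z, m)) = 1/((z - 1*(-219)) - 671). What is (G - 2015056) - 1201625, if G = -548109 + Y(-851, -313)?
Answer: -24527593819/6515 ≈ -3.7648e+6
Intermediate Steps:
Y(z, m) = 2 - 1/(5*(-452 + z)) (Y(z, m) = 2 - 1/(5*((z - 1*(-219)) - 671)) = 2 - 1/(5*((z + 219) - 671)) = 2 - 1/(5*((219 + z) - 671)) = 2 - 1/(5*(-452 + z)))
G = -3570917104/6515 (G = -548109 + (-4521 + 10*(-851))/(5*(-452 - 851)) = -548109 + (1/5)*(-4521 - 8510)/(-1303) = -548109 + (1/5)*(-1/1303)*(-13031) = -548109 + 13031/6515 = -3570917104/6515 ≈ -5.4811e+5)
(G - 2015056) - 1201625 = (-3570917104/6515 - 2015056) - 1201625 = -16699006944/6515 - 1201625 = -24527593819/6515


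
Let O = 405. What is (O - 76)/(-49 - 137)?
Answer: -329/186 ≈ -1.7688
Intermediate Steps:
(O - 76)/(-49 - 137) = (405 - 76)/(-49 - 137) = 329/(-186) = 329*(-1/186) = -329/186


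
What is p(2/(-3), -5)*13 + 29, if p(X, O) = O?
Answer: -36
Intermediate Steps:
p(2/(-3), -5)*13 + 29 = -5*13 + 29 = -65 + 29 = -36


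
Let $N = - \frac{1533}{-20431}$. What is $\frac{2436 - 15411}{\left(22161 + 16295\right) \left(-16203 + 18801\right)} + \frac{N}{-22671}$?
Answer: $- \frac{62253190421}{467442678636912} \approx -0.00013318$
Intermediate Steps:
$N = \frac{1533}{20431}$ ($N = \left(-1533\right) \left(- \frac{1}{20431}\right) = \frac{1533}{20431} \approx 0.075033$)
$\frac{2436 - 15411}{\left(22161 + 16295\right) \left(-16203 + 18801\right)} + \frac{N}{-22671} = \frac{2436 - 15411}{\left(22161 + 16295\right) \left(-16203 + 18801\right)} + \frac{1533}{20431 \left(-22671\right)} = \frac{2436 - 15411}{38456 \cdot 2598} + \frac{1533}{20431} \left(- \frac{1}{22671}\right) = - \frac{12975}{99908688} - \frac{511}{154397067} = \left(-12975\right) \frac{1}{99908688} - \frac{511}{154397067} = - \frac{4325}{33302896} - \frac{511}{154397067} = - \frac{62253190421}{467442678636912}$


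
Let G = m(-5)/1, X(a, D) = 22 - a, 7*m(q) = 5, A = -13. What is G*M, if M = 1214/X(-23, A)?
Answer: 1214/63 ≈ 19.270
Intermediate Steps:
m(q) = 5/7 (m(q) = (1/7)*5 = 5/7)
M = 1214/45 (M = 1214/(22 - 1*(-23)) = 1214/(22 + 23) = 1214/45 ≈ 26.978)
G = 5/7 (G = (5/7)/1 = (5/7)*1 = 5/7 ≈ 0.71429)
G*M = (5/7)*(1214/45) = 1214/63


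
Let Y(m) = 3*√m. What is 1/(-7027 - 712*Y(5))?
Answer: -7027/26566249 + 2136*√5/26566249 ≈ -8.4723e-5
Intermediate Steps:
1/(-7027 - 712*Y(5)) = 1/(-7027 - 2136*√5)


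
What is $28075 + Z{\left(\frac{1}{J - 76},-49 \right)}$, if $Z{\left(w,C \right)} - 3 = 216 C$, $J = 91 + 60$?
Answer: $17494$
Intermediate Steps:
$J = 151$
$Z{\left(w,C \right)} = 3 + 216 C$
$28075 + Z{\left(\frac{1}{J - 76},-49 \right)} = 28075 + \left(3 + 216 \left(-49\right)\right) = 28075 + \left(3 - 10584\right) = 28075 - 10581 = 17494$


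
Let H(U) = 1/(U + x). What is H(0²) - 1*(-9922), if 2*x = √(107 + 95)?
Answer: 9922 + √202/101 ≈ 9922.1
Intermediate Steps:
x = √202/2 (x = √(107 + 95)/2 = √202/2 ≈ 7.1063)
H(U) = 1/(U + √202/2)
H(0²) - 1*(-9922) = 2/(√202 + 2*0²) - 1*(-9922) = 2/(√202 + 2*0) + 9922 = 2/(√202 + 0) + 9922 = 2/(√202) + 9922 = 2*(√202/202) + 9922 = √202/101 + 9922 = 9922 + √202/101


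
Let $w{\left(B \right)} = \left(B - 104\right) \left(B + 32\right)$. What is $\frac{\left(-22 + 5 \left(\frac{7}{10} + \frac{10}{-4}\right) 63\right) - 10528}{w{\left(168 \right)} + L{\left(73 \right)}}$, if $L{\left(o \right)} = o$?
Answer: $- \frac{11117}{12873} \approx -0.86359$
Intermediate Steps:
$w{\left(B \right)} = \left(-104 + B\right) \left(32 + B\right)$
$\frac{\left(-22 + 5 \left(\frac{7}{10} + \frac{10}{-4}\right) 63\right) - 10528}{w{\left(168 \right)} + L{\left(73 \right)}} = \frac{\left(-22 + 5 \left(\frac{7}{10} + \frac{10}{-4}\right) 63\right) - 10528}{\left(-3328 + 168^{2} - 12096\right) + 73} = \frac{\left(-22 + 5 \left(7 \cdot \frac{1}{10} + 10 \left(- \frac{1}{4}\right)\right) 63\right) - 10528}{\left(-3328 + 28224 - 12096\right) + 73} = \frac{\left(-22 + 5 \left(\frac{7}{10} - \frac{5}{2}\right) 63\right) - 10528}{12800 + 73} = \frac{\left(-22 + 5 \left(- \frac{9}{5}\right) 63\right) - 10528}{12873} = \left(\left(-22 - 567\right) - 10528\right) \frac{1}{12873} = \left(-589 - 10528\right) \frac{1}{12873} = \left(-11117\right) \frac{1}{12873} = - \frac{11117}{12873}$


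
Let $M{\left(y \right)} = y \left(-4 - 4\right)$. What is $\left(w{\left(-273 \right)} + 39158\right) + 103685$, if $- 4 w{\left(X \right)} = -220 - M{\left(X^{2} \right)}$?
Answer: $-6160$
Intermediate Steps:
$M{\left(y \right)} = - 8 y$ ($M{\left(y \right)} = y \left(-8\right) = - 8 y$)
$w{\left(X \right)} = 55 - 2 X^{2}$ ($w{\left(X \right)} = - \frac{-220 - - 8 X^{2}}{4} = - \frac{-220 + 8 X^{2}}{4} = 55 - 2 X^{2}$)
$\left(w{\left(-273 \right)} + 39158\right) + 103685 = \left(\left(55 - 2 \left(-273\right)^{2}\right) + 39158\right) + 103685 = \left(\left(55 - 149058\right) + 39158\right) + 103685 = \left(-149003 + 39158\right) + 103685 = -109845 + 103685 = -6160$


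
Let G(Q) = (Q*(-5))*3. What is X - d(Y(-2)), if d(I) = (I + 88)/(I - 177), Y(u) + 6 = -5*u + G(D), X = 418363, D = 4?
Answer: 97478611/233 ≈ 4.1836e+5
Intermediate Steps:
G(Q) = -15*Q (G(Q) = -5*Q*3 = -15*Q)
Y(u) = -66 - 5*u (Y(u) = -6 + (-5*u - 15*4) = -6 + (-5*u - 60) = -6 + (-60 - 5*u) = -66 - 5*u)
d(I) = (88 + I)/(-177 + I)
X - d(Y(-2)) = 418363 - (88 + (-66 - 5*(-2)))/(-177 + (-66 - 5*(-2))) = 418363 - (88 + (-66 + 10))/(-177 + (-66 + 10)) = 418363 - (88 - 56)/(-177 - 56) = 418363 - 32/(-233) = 418363 - (-1)*32/233 = 418363 - 1*(-32/233) = 418363 + 32/233 = 97478611/233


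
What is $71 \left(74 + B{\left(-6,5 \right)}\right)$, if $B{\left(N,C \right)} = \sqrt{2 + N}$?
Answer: $5254 + 142 i \approx 5254.0 + 142.0 i$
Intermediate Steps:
$71 \left(74 + B{\left(-6,5 \right)}\right) = 71 \left(74 + \sqrt{2 - 6}\right) = 71 \left(74 + \sqrt{-4}\right) = 71 \left(74 + 2 i\right) = 5254 + 142 i$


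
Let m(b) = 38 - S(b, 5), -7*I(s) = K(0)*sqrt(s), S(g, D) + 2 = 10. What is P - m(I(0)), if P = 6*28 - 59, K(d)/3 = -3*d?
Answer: 79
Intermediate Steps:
S(g, D) = 8 (S(g, D) = -2 + 10 = 8)
K(d) = -9*d (K(d) = 3*(-3*d) = -9*d)
I(s) = 0 (I(s) = -(-9*0)*sqrt(s)/7 = -0*sqrt(s) = -1/7*0 = 0)
P = 109 (P = 168 - 59 = 109)
m(b) = 30 (m(b) = 38 - 1*8 = 38 - 8 = 30)
P - m(I(0)) = 109 - 1*30 = 109 - 30 = 79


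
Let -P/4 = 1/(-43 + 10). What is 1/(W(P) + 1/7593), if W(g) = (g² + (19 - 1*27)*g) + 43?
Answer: 2756259/115887260 ≈ 0.023784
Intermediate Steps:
P = 4/33 (P = -4/(-43 + 10) = -4/(-33) = -4*(-1/33) = 4/33 ≈ 0.12121)
W(g) = 43 + g² - 8*g (W(g) = (g² + (19 - 27)*g) + 43 = (g² - 8*g) + 43 = 43 + g² - 8*g)
1/(W(P) + 1/7593) = 1/((43 + (4/33)² - 8*4/33) + 1/7593) = 1/((43 + 16/1089 - 32/33) + 1/7593) = 1/(45787/1089 + 1/7593) = 1/(115887260/2756259) = 2756259/115887260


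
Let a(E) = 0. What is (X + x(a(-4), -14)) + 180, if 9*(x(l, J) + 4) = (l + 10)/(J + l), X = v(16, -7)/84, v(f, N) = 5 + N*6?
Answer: 44221/252 ≈ 175.48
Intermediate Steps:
v(f, N) = 5 + 6*N
X = -37/84 (X = (5 + 6*(-7))/84 = (5 - 42)*(1/84) = -37*1/84 = -37/84 ≈ -0.44048)
x(l, J) = -4 + (10 + l)/(9*(J + l)) (x(l, J) = -4 + ((l + 10)/(J + l))/9 = -4 + ((10 + l)/(J + l))/9 = -4 + (10 + l)/(9*(J + l)))
(X + x(a(-4), -14)) + 180 = (-37/84 + (10 - 36*(-14) - 35*0)/(9*(-14 + 0))) + 180 = (-37/84 + (⅑)*(10 + 504 + 0)/(-14)) + 180 = (-37/84 + (⅑)*(-1/14)*514) + 180 = (-37/84 - 257/63) + 180 = -1139/252 + 180 = 44221/252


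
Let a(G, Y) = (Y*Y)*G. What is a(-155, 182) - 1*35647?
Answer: -5169867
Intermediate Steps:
a(G, Y) = G*Y² (a(G, Y) = Y²*G = G*Y²)
a(-155, 182) - 1*35647 = -155*182² - 1*35647 = -155*33124 - 35647 = -5134220 - 35647 = -5169867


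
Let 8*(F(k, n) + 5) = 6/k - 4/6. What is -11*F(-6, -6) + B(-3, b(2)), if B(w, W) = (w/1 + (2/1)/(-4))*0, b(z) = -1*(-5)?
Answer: 1375/24 ≈ 57.292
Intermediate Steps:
b(z) = 5
B(w, W) = 0 (B(w, W) = (w*1 + (2*1)*(-¼))*0 = (w + 2*(-¼))*0 = (w - ½)*0 = (-½ + w)*0 = 0)
F(k, n) = -61/12 + 3/(4*k) (F(k, n) = -5 + (6/k - 4/6)/8 = -5 + (6/k - 4*⅙)/8 = -5 + (6/k - ⅔)/8 = -5 + (-⅔ + 6/k)/8 = -5 + (-1/12 + 3/(4*k)) = -61/12 + 3/(4*k))
-11*F(-6, -6) + B(-3, b(2)) = -11*(9 - 61*(-6))/(12*(-6)) + 0 = -11*(-1)*(9 + 366)/(12*6) + 0 = -11*(-1)*375/(12*6) + 0 = -11*(-125/24) + 0 = 1375/24 + 0 = 1375/24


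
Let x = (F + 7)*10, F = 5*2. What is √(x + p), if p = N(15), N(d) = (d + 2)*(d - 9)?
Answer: 4*√17 ≈ 16.492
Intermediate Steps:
F = 10
N(d) = (-9 + d)*(2 + d) (N(d) = (2 + d)*(-9 + d) = (-9 + d)*(2 + d))
p = 102 (p = -18 + 15² - 7*15 = -18 + 225 - 105 = 102)
x = 170 (x = (10 + 7)*10 = 17*10 = 170)
√(x + p) = √(170 + 102) = √272 = 4*√17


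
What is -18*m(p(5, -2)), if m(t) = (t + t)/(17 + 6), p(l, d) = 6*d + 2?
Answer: 360/23 ≈ 15.652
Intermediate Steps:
p(l, d) = 2 + 6*d
m(t) = 2*t/23 (m(t) = (2*t)/23 = (2*t)*(1/23) = 2*t/23)
-18*m(p(5, -2)) = -36*(2 + 6*(-2))/23 = -36*(2 - 12)/23 = -36*(-10)/23 = -18*(-20/23) = 360/23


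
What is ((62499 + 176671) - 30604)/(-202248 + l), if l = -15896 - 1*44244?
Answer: -104283/131194 ≈ -0.79488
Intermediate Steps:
l = -60140 (l = -15896 - 44244 = -60140)
((62499 + 176671) - 30604)/(-202248 + l) = ((62499 + 176671) - 30604)/(-202248 - 60140) = (239170 - 30604)/(-262388) = 208566*(-1/262388) = -104283/131194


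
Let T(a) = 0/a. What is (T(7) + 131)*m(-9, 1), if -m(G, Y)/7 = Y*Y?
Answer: -917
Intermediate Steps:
T(a) = 0
m(G, Y) = -7*Y² (m(G, Y) = -7*Y*Y = -7*Y²)
(T(7) + 131)*m(-9, 1) = (0 + 131)*(-7*1²) = 131*(-7*1) = 131*(-7) = -917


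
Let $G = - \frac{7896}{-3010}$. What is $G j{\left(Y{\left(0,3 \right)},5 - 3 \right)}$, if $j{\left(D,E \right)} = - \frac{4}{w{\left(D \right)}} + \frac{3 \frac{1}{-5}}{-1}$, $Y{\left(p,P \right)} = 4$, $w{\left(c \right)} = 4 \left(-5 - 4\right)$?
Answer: $\frac{6016}{3225} \approx 1.8654$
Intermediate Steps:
$w{\left(c \right)} = -36$ ($w{\left(c \right)} = 4 \left(-5 - 4\right) = 4 \left(-9\right) = -36$)
$G = \frac{564}{215}$ ($G = \left(-7896\right) \left(- \frac{1}{3010}\right) = \frac{564}{215} \approx 2.6233$)
$j{\left(D,E \right)} = \frac{32}{45}$ ($j{\left(D,E \right)} = - \frac{4}{-36} + \frac{3 \frac{1}{-5}}{-1} = \left(-4\right) \left(- \frac{1}{36}\right) + 3 \left(- \frac{1}{5}\right) \left(-1\right) = \frac{1}{9} - - \frac{3}{5} = \frac{1}{9} + \frac{3}{5} = \frac{32}{45}$)
$G j{\left(Y{\left(0,3 \right)},5 - 3 \right)} = \frac{564}{215} \cdot \frac{32}{45} = \frac{6016}{3225}$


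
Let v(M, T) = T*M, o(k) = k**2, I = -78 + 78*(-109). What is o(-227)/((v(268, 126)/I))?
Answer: -36843235/2814 ≈ -13093.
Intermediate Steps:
I = -8580 (I = -78 - 8502 = -8580)
v(M, T) = M*T
o(-227)/((v(268, 126)/I)) = (-227)**2/(((268*126)/(-8580))) = 51529/((33768*(-1/8580))) = 51529/(-2814/715) = 51529*(-715/2814) = -36843235/2814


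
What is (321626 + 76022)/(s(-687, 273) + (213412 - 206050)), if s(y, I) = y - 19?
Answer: 24853/416 ≈ 59.743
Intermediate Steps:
s(y, I) = -19 + y
(321626 + 76022)/(s(-687, 273) + (213412 - 206050)) = (321626 + 76022)/((-19 - 687) + (213412 - 206050)) = 397648/(-706 + 7362) = 397648/6656 = 397648*(1/6656) = 24853/416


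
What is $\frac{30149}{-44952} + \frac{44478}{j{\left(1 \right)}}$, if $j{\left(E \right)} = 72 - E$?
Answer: $\frac{1997234477}{3191592} \approx 625.78$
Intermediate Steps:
$\frac{30149}{-44952} + \frac{44478}{j{\left(1 \right)}} = \frac{30149}{-44952} + \frac{44478}{72 - 1} = 30149 \left(- \frac{1}{44952}\right) + \frac{44478}{72 - 1} = - \frac{30149}{44952} + \frac{44478}{71} = \frac{1997234477}{3191592}$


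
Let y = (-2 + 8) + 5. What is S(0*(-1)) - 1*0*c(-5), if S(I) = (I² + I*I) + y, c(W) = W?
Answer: 11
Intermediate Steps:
y = 11 (y = 6 + 5 = 11)
S(I) = 11 + 2*I² (S(I) = (I² + I*I) + 11 = (I² + I²) + 11 = 2*I² + 11 = 11 + 2*I²)
S(0*(-1)) - 1*0*c(-5) = (11 + 2*(0*(-1))²) - 1*0*(-5) = (11 + 2*0²) - 0*(-5) = (11 + 2*0) - 1*0 = (11 + 0) + 0 = 11 + 0 = 11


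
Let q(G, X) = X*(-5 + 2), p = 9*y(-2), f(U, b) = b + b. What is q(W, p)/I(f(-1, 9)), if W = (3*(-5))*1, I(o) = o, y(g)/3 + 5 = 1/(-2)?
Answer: 99/4 ≈ 24.750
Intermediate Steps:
f(U, b) = 2*b
y(g) = -33/2 (y(g) = -15 + 3/(-2) = -15 + 3*(-½) = -15 - 3/2 = -33/2)
W = -15 (W = -15*1 = -15)
p = -297/2 (p = 9*(-33/2) = -297/2 ≈ -148.50)
q(G, X) = -3*X (q(G, X) = X*(-3) = -3*X)
q(W, p)/I(f(-1, 9)) = (-3*(-297/2))/((2*9)) = (891/2)/18 = (891/2)*(1/18) = 99/4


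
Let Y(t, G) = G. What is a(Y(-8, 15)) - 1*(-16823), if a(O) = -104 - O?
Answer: 16704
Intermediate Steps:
a(Y(-8, 15)) - 1*(-16823) = (-104 - 1*15) - 1*(-16823) = (-104 - 15) + 16823 = -119 + 16823 = 16704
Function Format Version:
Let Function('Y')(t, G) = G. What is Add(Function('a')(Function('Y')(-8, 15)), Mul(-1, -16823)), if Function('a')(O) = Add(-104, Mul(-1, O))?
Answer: 16704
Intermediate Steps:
Add(Function('a')(Function('Y')(-8, 15)), Mul(-1, -16823)) = Add(Add(-104, Mul(-1, 15)), Mul(-1, -16823)) = Add(Add(-104, -15), 16823) = Add(-119, 16823) = 16704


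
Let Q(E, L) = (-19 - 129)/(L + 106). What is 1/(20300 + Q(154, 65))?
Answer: 171/3471152 ≈ 4.9263e-5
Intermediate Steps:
Q(E, L) = -148/(106 + L)
1/(20300 + Q(154, 65)) = 1/(20300 - 148/(106 + 65)) = 1/(20300 - 148/171) = 1/(3471152/171) = 171/3471152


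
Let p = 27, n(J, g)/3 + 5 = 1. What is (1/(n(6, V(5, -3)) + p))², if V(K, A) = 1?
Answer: 1/225 ≈ 0.0044444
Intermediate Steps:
n(J, g) = -12 (n(J, g) = -15 + 3*1 = -15 + 3 = -12)
(1/(n(6, V(5, -3)) + p))² = (1/(-12 + 27))² = (1/15)² = 1/225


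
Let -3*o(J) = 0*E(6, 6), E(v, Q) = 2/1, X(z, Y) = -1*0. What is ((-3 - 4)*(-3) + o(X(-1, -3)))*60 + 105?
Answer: 1365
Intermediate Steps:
X(z, Y) = 0
E(v, Q) = 2 (E(v, Q) = 2*1 = 2)
o(J) = 0 (o(J) = -0*2 = -⅓*0 = 0)
((-3 - 4)*(-3) + o(X(-1, -3)))*60 + 105 = ((-3 - 4)*(-3) + 0)*60 + 105 = (-7*(-3) + 0)*60 + 105 = (21 + 0)*60 + 105 = 21*60 + 105 = 1260 + 105 = 1365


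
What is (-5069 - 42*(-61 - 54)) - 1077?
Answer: -1316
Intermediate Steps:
(-5069 - 42*(-61 - 54)) - 1077 = (-5069 - 42*(-115)) - 1077 = (-5069 + 4830) - 1077 = -239 - 1077 = -1316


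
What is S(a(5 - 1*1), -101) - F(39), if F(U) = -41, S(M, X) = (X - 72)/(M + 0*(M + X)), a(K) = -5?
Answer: 378/5 ≈ 75.600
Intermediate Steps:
S(M, X) = (-72 + X)/M (S(M, X) = (-72 + X)/(M + 0) = (-72 + X)/M)
S(a(5 - 1*1), -101) - F(39) = (-72 - 101)/(-5) - 1*(-41) = -⅕*(-173) + 41 = 173/5 + 41 = 378/5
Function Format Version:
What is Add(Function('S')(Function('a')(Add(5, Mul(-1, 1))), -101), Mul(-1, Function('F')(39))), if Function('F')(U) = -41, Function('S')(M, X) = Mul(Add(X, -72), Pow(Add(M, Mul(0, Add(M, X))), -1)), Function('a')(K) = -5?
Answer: Rational(378, 5) ≈ 75.600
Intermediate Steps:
Function('S')(M, X) = Mul(Pow(M, -1), Add(-72, X)) (Function('S')(M, X) = Mul(Add(-72, X), Pow(Add(M, 0), -1)) = Mul(Add(-72, X), Pow(M, -1)) = Mul(Pow(M, -1), Add(-72, X)))
Add(Function('S')(Function('a')(Add(5, Mul(-1, 1))), -101), Mul(-1, Function('F')(39))) = Add(Mul(Pow(-5, -1), Add(-72, -101)), Mul(-1, -41)) = Add(Mul(Rational(-1, 5), -173), 41) = Add(Rational(173, 5), 41) = Rational(378, 5)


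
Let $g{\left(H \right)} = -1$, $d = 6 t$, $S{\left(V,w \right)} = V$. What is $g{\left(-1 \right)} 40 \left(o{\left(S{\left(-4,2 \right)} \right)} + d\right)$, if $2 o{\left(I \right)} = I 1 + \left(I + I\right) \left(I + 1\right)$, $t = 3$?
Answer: $-1120$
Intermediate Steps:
$d = 18$ ($d = 6 \cdot 3 = 18$)
$o{\left(I \right)} = \frac{I}{2} + I \left(1 + I\right)$ ($o{\left(I \right)} = \frac{I 1 + \left(I + I\right) \left(I + 1\right)}{2} = \frac{I + 2 I \left(1 + I\right)}{2} = \frac{I}{2} + I \left(1 + I\right)$)
$g{\left(-1 \right)} 40 \left(o{\left(S{\left(-4,2 \right)} \right)} + d\right) = \left(-1\right) 40 \left(\frac{1}{2} \left(-4\right) \left(3 + 2 \left(-4\right)\right) + 18\right) = - 40 \left(\frac{1}{2} \left(-4\right) \left(3 - 8\right) + 18\right) = - 40 \left(\frac{1}{2} \left(-4\right) \left(-5\right) + 18\right) = - 40 \left(10 + 18\right) = \left(-40\right) 28 = -1120$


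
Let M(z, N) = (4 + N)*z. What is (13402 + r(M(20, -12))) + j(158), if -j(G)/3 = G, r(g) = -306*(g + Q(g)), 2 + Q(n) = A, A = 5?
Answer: 60970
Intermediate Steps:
Q(n) = 3 (Q(n) = -2 + 5 = 3)
M(z, N) = z*(4 + N)
r(g) = -918 - 306*g (r(g) = -306*(g + 3) = -306*(3 + g) = -918 - 306*g)
j(G) = -3*G
(13402 + r(M(20, -12))) + j(158) = (13402 + (-918 - 6120*(4 - 12))) - 3*158 = (13402 + (-918 - 6120*(-8))) - 474 = (13402 + (-918 - 306*(-160))) - 474 = (13402 + (-918 + 48960)) - 474 = (13402 + 48042) - 474 = 61444 - 474 = 60970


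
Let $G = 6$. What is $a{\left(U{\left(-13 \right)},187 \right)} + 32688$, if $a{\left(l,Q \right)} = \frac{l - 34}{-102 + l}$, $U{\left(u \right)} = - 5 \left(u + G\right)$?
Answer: $\frac{2190095}{67} \approx 32688.0$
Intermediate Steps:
$U{\left(u \right)} = -30 - 5 u$ ($U{\left(u \right)} = - 5 \left(u + 6\right) = - 5 \left(6 + u\right) = -30 - 5 u$)
$a{\left(l,Q \right)} = \frac{-34 + l}{-102 + l}$
$a{\left(U{\left(-13 \right)},187 \right)} + 32688 = \frac{-34 - -35}{-102 - -35} + 32688 = \frac{-34 + \left(-30 + 65\right)}{-102 + \left(-30 + 65\right)} + 32688 = \frac{-34 + 35}{-102 + 35} + 32688 = \frac{1}{-67} \cdot 1 + 32688 = \left(- \frac{1}{67}\right) 1 + 32688 = - \frac{1}{67} + 32688 = \frac{2190095}{67}$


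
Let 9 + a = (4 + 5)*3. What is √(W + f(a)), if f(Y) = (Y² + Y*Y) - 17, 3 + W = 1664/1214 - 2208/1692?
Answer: 2*√1150166462655/85587 ≈ 25.061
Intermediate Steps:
a = 18 (a = -9 + (4 + 5)*3 = -9 + 9*3 = -9 + 27 = 18)
W = -251137/85587 (W = -3 + (1664/1214 - 2208/1692) = -3 + (1664*(1/1214) - 2208*1/1692) = -3 + (832/607 - 184/141) = -3 + 5624/85587 = -251137/85587 ≈ -2.9343)
f(Y) = -17 + 2*Y² (f(Y) = (Y² + Y²) - 17 = 2*Y² - 17 = -17 + 2*Y²)
√(W + f(a)) = √(-251137/85587 + (-17 + 2*18²)) = √(-251137/85587 + (-17 + 2*324)) = √(-251137/85587 + (-17 + 648)) = √(-251137/85587 + 631) = √(53754260/85587) = 2*√1150166462655/85587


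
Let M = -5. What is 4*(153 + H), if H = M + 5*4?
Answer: 672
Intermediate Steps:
H = 15 (H = -5 + 5*4 = -5 + 20 = 15)
4*(153 + H) = 4*(153 + 15) = 4*168 = 672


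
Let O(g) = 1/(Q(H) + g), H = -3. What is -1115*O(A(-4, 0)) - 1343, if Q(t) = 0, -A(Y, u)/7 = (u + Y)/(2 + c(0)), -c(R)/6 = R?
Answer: -19917/14 ≈ -1422.6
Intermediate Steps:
c(R) = -6*R
A(Y, u) = -7*Y/2 - 7*u/2 (A(Y, u) = -7*(u + Y)/(2 - 6*0) = -7*(Y + u)/(2 + 0) = -7*(Y + u)/2 = -7*(Y/2 + u/2) = -7*Y/2 - 7*u/2)
O(g) = 1/g (O(g) = 1/(0 + g) = 1/g)
-1115*O(A(-4, 0)) - 1343 = -1115/(-7/2*(-4) - 7/2*0) - 1343 = -1115/(14 + 0) - 1343 = -1115/14 - 1343 = -19917/14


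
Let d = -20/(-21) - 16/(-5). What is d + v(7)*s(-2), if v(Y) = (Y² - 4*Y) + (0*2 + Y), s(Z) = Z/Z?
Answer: 3376/105 ≈ 32.152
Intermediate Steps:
s(Z) = 1
v(Y) = Y² - 3*Y (v(Y) = (Y² - 4*Y) + (0 + Y) = (Y² - 4*Y) + Y = Y² - 3*Y)
d = 436/105 (d = -20*(-1/21) - 16*(-⅕) = 20/21 + 16/5 = 436/105 ≈ 4.1524)
d + v(7)*s(-2) = 436/105 + (7*(-3 + 7))*1 = 436/105 + (7*4)*1 = 436/105 + 28*1 = 436/105 + 28 = 3376/105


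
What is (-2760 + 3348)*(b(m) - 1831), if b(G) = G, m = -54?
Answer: -1108380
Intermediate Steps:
(-2760 + 3348)*(b(m) - 1831) = (-2760 + 3348)*(-54 - 1831) = 588*(-1885) = -1108380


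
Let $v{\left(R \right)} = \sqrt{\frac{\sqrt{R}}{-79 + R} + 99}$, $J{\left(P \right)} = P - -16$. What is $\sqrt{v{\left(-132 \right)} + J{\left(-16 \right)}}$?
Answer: $\frac{211^{\frac{3}{4}} \sqrt[4]{20889 - 2 i \sqrt{33}}}{211} \approx 3.1543 - 0.00043373 i$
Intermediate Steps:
$J{\left(P \right)} = 16 + P$ ($J{\left(P \right)} = P + 16 = 16 + P$)
$v{\left(R \right)} = \sqrt{99 + \frac{\sqrt{R}}{-79 + R}}$ ($v{\left(R \right)} = \sqrt{\frac{\sqrt{R}}{-79 + R} + 99} = \sqrt{99 + \frac{\sqrt{R}}{-79 + R}}$)
$\sqrt{v{\left(-132 \right)} + J{\left(-16 \right)}} = \sqrt{\sqrt{\frac{-7821 + \sqrt{-132} + 99 \left(-132\right)}{-79 - 132}} + \left(16 - 16\right)} = \sqrt{\sqrt{\frac{-7821 + 2 i \sqrt{33} - 13068}{-211}} + 0} = \sqrt{\sqrt{- \frac{-20889 + 2 i \sqrt{33}}{211}} + 0} = \sqrt{\sqrt{99 - \frac{2 i \sqrt{33}}{211}} + 0} = \sqrt{\sqrt{99 - \frac{2 i \sqrt{33}}{211}}} = \sqrt[4]{99 - \frac{2 i \sqrt{33}}{211}}$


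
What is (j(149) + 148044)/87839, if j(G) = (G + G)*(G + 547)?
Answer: 355452/87839 ≈ 4.0466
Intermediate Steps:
j(G) = 2*G*(547 + G) (j(G) = (2*G)*(547 + G) = 2*G*(547 + G))
(j(149) + 148044)/87839 = (2*149*(547 + 149) + 148044)/87839 = (2*149*696 + 148044)*(1/87839) = (207408 + 148044)*(1/87839) = 355452*(1/87839) = 355452/87839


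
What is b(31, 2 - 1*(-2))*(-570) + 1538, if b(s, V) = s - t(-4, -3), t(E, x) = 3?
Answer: -14422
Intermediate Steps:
b(s, V) = -3 + s (b(s, V) = s - 1*3 = s - 3 = -3 + s)
b(31, 2 - 1*(-2))*(-570) + 1538 = (-3 + 31)*(-570) + 1538 = 28*(-570) + 1538 = -15960 + 1538 = -14422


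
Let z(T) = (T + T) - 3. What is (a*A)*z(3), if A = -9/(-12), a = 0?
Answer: 0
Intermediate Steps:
A = 3/4 (A = -9*(-1/12) = 3/4 ≈ 0.75000)
z(T) = -3 + 2*T (z(T) = 2*T - 3 = -3 + 2*T)
(a*A)*z(3) = (0*(3/4))*(-3 + 2*3) = 0*(-3 + 6) = 0*3 = 0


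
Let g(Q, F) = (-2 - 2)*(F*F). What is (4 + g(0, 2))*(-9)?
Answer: 108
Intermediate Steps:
g(Q, F) = -4*F**2
(4 + g(0, 2))*(-9) = (4 - 4*2**2)*(-9) = (4 - 4*4)*(-9) = (4 - 16)*(-9) = -12*(-9) = 108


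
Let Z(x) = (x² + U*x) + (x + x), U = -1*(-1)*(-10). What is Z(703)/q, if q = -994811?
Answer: -488585/994811 ≈ -0.49113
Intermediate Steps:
U = -10 (U = 1*(-10) = -10)
Z(x) = x² - 8*x (Z(x) = (x² - 10*x) + (x + x) = (x² - 10*x) + 2*x = x² - 8*x)
Z(703)/q = (703*(-8 + 703))/(-994811) = (703*695)*(-1/994811) = 488585*(-1/994811) = -488585/994811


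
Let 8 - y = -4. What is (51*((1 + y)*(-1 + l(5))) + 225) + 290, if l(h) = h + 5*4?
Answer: 16427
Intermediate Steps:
y = 12 (y = 8 - 1*(-4) = 8 + 4 = 12)
l(h) = 20 + h (l(h) = h + 20 = 20 + h)
(51*((1 + y)*(-1 + l(5))) + 225) + 290 = (51*((1 + 12)*(-1 + (20 + 5))) + 225) + 290 = (51*(13*(-1 + 25)) + 225) + 290 = (51*(13*24) + 225) + 290 = (51*312 + 225) + 290 = (15912 + 225) + 290 = 16137 + 290 = 16427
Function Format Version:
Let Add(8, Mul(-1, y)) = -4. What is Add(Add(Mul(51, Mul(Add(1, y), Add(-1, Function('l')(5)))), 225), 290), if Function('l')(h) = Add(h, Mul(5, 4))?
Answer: 16427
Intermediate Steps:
y = 12 (y = Add(8, Mul(-1, -4)) = Add(8, 4) = 12)
Function('l')(h) = Add(20, h) (Function('l')(h) = Add(h, 20) = Add(20, h))
Add(Add(Mul(51, Mul(Add(1, y), Add(-1, Function('l')(5)))), 225), 290) = Add(Add(Mul(51, Mul(Add(1, 12), Add(-1, Add(20, 5)))), 225), 290) = Add(Add(Mul(51, Mul(13, Add(-1, 25))), 225), 290) = Add(Add(Mul(51, Mul(13, 24)), 225), 290) = Add(Add(Mul(51, 312), 225), 290) = Add(Add(15912, 225), 290) = Add(16137, 290) = 16427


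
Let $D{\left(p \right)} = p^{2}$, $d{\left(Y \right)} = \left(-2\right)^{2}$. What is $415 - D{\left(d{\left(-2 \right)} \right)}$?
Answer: $399$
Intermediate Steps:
$d{\left(Y \right)} = 4$
$415 - D{\left(d{\left(-2 \right)} \right)} = 415 - 4^{2} = 415 - 16 = 399$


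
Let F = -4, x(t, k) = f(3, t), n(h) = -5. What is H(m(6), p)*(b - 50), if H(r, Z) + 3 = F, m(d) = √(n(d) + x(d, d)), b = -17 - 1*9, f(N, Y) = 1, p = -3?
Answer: 532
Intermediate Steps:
x(t, k) = 1
b = -26 (b = -17 - 9 = -26)
m(d) = 2*I (m(d) = √(-5 + 1) = √(-4) = 2*I)
H(r, Z) = -7 (H(r, Z) = -3 - 4 = -7)
H(m(6), p)*(b - 50) = -7*(-26 - 50) = -7*(-76) = 532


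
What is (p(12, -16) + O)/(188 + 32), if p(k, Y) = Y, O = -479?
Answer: -9/4 ≈ -2.2500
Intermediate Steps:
(p(12, -16) + O)/(188 + 32) = (-16 - 479)/(188 + 32) = -495/220 = -495*1/220 = -9/4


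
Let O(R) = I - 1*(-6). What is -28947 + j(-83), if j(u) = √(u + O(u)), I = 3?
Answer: -28947 + I*√74 ≈ -28947.0 + 8.6023*I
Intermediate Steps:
O(R) = 9 (O(R) = 3 - 1*(-6) = 3 + 6 = 9)
j(u) = √(9 + u) (j(u) = √(u + 9) = √(9 + u))
-28947 + j(-83) = -28947 + √(9 - 83) = -28947 + √(-74) = -28947 + I*√74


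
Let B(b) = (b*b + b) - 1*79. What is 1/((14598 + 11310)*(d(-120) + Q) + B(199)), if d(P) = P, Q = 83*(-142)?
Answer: -1/308420927 ≈ -3.2423e-9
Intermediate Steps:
Q = -11786
B(b) = -79 + b + b**2 (B(b) = (b**2 + b) - 79 = (b + b**2) - 79 = -79 + b + b**2)
1/((14598 + 11310)*(d(-120) + Q) + B(199)) = 1/((14598 + 11310)*(-120 - 11786) + (-79 + 199 + 199**2)) = 1/(25908*(-11906) + (-79 + 199 + 39601)) = 1/(-308460648 + 39721) = 1/(-308420927) = -1/308420927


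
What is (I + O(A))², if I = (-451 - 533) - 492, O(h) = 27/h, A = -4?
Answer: 35176761/16 ≈ 2.1985e+6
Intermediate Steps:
I = -1476 (I = -984 - 492 = -1476)
(I + O(A))² = (-1476 + 27/(-4))² = (-1476 + 27*(-¼))² = (-1476 - 27/4)² = (-5931/4)² = 35176761/16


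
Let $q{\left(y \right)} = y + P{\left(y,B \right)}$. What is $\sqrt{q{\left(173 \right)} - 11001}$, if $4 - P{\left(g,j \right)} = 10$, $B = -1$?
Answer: $i \sqrt{10834} \approx 104.09 i$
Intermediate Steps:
$P{\left(g,j \right)} = -6$ ($P{\left(g,j \right)} = 4 - 10 = -6$)
$q{\left(y \right)} = -6 + y$ ($q{\left(y \right)} = y - 6 = -6 + y$)
$\sqrt{q{\left(173 \right)} - 11001} = \sqrt{\left(-6 + 173\right) - 11001} = \sqrt{167 - 11001} = \sqrt{-10834} = i \sqrt{10834}$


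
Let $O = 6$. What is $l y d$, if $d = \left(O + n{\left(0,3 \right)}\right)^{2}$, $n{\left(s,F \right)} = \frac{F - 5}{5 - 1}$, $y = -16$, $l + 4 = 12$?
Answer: $-3872$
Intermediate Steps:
$l = 8$ ($l = -4 + 12 = 8$)
$n{\left(s,F \right)} = - \frac{5}{4} + \frac{F}{4}$ ($n{\left(s,F \right)} = \frac{-5 + F}{4} = \left(-5 + F\right) \frac{1}{4} = - \frac{5}{4} + \frac{F}{4}$)
$d = \frac{121}{4}$ ($d = \left(6 + \left(- \frac{5}{4} + \frac{1}{4} \cdot 3\right)\right)^{2} = \left(6 + \left(- \frac{5}{4} + \frac{3}{4}\right)\right)^{2} = \left(6 - \frac{1}{2}\right)^{2} = \left(\frac{11}{2}\right)^{2} = \frac{121}{4} \approx 30.25$)
$l y d = 8 \left(-16\right) \frac{121}{4} = \left(-128\right) \frac{121}{4} = -3872$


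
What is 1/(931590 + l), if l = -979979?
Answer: -1/48389 ≈ -2.0666e-5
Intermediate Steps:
1/(931590 + l) = 1/(931590 - 979979) = 1/(-48389) = -1/48389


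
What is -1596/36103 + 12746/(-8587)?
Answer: -473873690/310016461 ≈ -1.5285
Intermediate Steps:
-1596/36103 + 12746/(-8587) = -1596*1/36103 + 12746*(-1/8587) = -1596/36103 - 12746/8587 = -473873690/310016461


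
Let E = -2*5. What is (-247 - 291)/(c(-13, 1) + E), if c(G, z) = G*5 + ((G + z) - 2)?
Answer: 538/89 ≈ 6.0449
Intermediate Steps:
c(G, z) = -2 + z + 6*G (c(G, z) = 5*G + (-2 + G + z) = -2 + z + 6*G)
E = -10
(-247 - 291)/(c(-13, 1) + E) = (-247 - 291)/((-2 + 1 + 6*(-13)) - 10) = -538/((-2 + 1 - 78) - 10) = -538/(-79 - 10) = -538/(-89) = -538*(-1/89) = 538/89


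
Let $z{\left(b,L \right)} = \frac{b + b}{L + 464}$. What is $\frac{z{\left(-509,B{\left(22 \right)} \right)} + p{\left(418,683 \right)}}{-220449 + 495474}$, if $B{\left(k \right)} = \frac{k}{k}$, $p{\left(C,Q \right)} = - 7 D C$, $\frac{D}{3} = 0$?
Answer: $- \frac{1018}{127886625} \approx -7.9602 \cdot 10^{-6}$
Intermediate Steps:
$D = 0$ ($D = 3 \cdot 0 = 0$)
$p{\left(C,Q \right)} = 0$ ($p{\left(C,Q \right)} = \left(-7\right) 0 C = 0 C = 0$)
$B{\left(k \right)} = 1$
$z{\left(b,L \right)} = \frac{2 b}{464 + L}$
$\frac{z{\left(-509,B{\left(22 \right)} \right)} + p{\left(418,683 \right)}}{-220449 + 495474} = \frac{2 \left(-509\right) \frac{1}{464 + 1} + 0}{-220449 + 495474} = \frac{2 \left(-509\right) \frac{1}{465} + 0}{275025} = \left(2 \left(-509\right) \frac{1}{465} + 0\right) \frac{1}{275025} = \left(- \frac{1018}{465} + 0\right) \frac{1}{275025} = \left(- \frac{1018}{465}\right) \frac{1}{275025} = - \frac{1018}{127886625}$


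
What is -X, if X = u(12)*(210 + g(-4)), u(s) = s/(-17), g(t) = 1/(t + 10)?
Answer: 2522/17 ≈ 148.35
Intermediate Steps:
g(t) = 1/(10 + t)
u(s) = -s/17 (u(s) = s*(-1/17) = -s/17)
X = -2522/17 (X = (-1/17*12)*(210 + 1/(10 - 4)) = -12*(210 + 1/6)/17 = -12*(210 + ⅙)/17 = -12/17*1261/6 = -2522/17 ≈ -148.35)
-X = -1*(-2522/17) = 2522/17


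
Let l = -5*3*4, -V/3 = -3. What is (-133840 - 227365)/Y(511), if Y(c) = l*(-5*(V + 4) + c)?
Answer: 72241/5352 ≈ 13.498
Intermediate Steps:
V = 9 (V = -3*(-3) = 9)
l = -60 (l = -15*4 = -60)
Y(c) = 3900 - 60*c (Y(c) = -60*(-5*(9 + 4) + c) = -60*(-5*13 + c) = -60*(-65 + c) = 3900 - 60*c)
(-133840 - 227365)/Y(511) = (-133840 - 227365)/(3900 - 60*511) = -361205/(3900 - 30660) = -361205/(-26760) = -361205*(-1/26760) = 72241/5352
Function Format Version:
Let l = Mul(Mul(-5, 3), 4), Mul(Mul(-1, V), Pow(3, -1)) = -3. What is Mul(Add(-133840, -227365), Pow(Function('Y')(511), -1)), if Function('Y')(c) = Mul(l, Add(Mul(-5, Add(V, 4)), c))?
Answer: Rational(72241, 5352) ≈ 13.498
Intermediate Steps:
V = 9 (V = Mul(-3, -3) = 9)
l = -60 (l = Mul(-15, 4) = -60)
Function('Y')(c) = Add(3900, Mul(-60, c)) (Function('Y')(c) = Mul(-60, Add(Mul(-5, Add(9, 4)), c)) = Mul(-60, Add(Mul(-5, 13), c)) = Mul(-60, Add(-65, c)) = Add(3900, Mul(-60, c)))
Mul(Add(-133840, -227365), Pow(Function('Y')(511), -1)) = Mul(Add(-133840, -227365), Pow(Add(3900, Mul(-60, 511)), -1)) = Mul(-361205, Pow(Add(3900, -30660), -1)) = Mul(-361205, Pow(-26760, -1)) = Mul(-361205, Rational(-1, 26760)) = Rational(72241, 5352)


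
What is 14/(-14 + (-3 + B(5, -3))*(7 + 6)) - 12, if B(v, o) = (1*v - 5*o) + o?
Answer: -143/12 ≈ -11.917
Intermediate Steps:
B(v, o) = v - 4*o (B(v, o) = (v - 5*o) + o = v - 4*o)
14/(-14 + (-3 + B(5, -3))*(7 + 6)) - 12 = 14/(-14 + (-3 + (5 - 4*(-3)))*(7 + 6)) - 12 = 14/(-14 + (-3 + (5 + 12))*13) - 12 = 14/(-14 + (-3 + 17)*13) - 12 = 14/(-14 + 14*13) - 12 = 14/(-14 + 182) - 12 = 14/168 - 12 = (1/168)*14 - 12 = 1/12 - 12 = -143/12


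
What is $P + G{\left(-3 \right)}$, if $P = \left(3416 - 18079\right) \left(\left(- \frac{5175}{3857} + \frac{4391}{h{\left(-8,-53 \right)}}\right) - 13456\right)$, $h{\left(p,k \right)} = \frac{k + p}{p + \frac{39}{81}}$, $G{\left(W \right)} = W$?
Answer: $\frac{1203091139431607}{6352479} \approx 1.8939 \cdot 10^{8}$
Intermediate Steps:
$h{\left(p,k \right)} = \frac{k + p}{\frac{13}{27} + p}$ ($h{\left(p,k \right)} = \frac{k + p}{p + 39 \cdot \frac{1}{81}} = \frac{k + p}{p + \frac{13}{27}} = \frac{k + p}{\frac{13}{27} + p}$)
$P = \frac{1203091158489044}{6352479}$ ($P = \left(3416 - 18079\right) \left(\left(- \frac{5175}{3857} + \frac{4391}{27 \frac{1}{13 + 27 \left(-8\right)} \left(-53 - 8\right)}\right) - 13456\right) = - 14663 \left(\left(\left(-5175\right) \frac{1}{3857} + \frac{4391}{27 \frac{1}{13 - 216} \left(-61\right)}\right) - 13456\right) = - 14663 \left(\left(- \frac{5175}{3857} + \frac{4391}{27 \frac{1}{-203} \left(-61\right)}\right) - 13456\right) = - 14663 \left(\left(- \frac{5175}{3857} + \frac{4391}{27 \left(- \frac{1}{203}\right) \left(-61\right)}\right) - 13456\right) = - 14663 \left(\left(- \frac{5175}{3857} + \frac{4391}{\frac{1647}{203}}\right) - 13456\right) = - 14663 \left(\left(- \frac{5175}{3857} + 4391 \cdot \frac{203}{1647}\right) - 13456\right) = - 14663 \left(\left(- \frac{5175}{3857} + \frac{891373}{1647}\right) - 13456\right) = - 14663 \left(\frac{3429502436}{6352479} - 13456\right) = \left(-14663\right) \left(- \frac{82049454988}{6352479}\right) = \frac{1203091158489044}{6352479} \approx 1.8939 \cdot 10^{8}$)
$P + G{\left(-3 \right)} = \frac{1203091158489044}{6352479} - 3 = \frac{1203091139431607}{6352479}$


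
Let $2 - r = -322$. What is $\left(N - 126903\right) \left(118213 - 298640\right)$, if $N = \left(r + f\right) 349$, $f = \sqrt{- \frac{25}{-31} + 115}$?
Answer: $2494764129 - \frac{62969023 \sqrt{111290}}{31} \approx 1.8171 \cdot 10^{9}$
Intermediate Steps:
$r = 324$ ($r = 2 - -322 = 2 + 322 = 324$)
$f = \frac{\sqrt{111290}}{31}$ ($f = \sqrt{\left(-25\right) \left(- \frac{1}{31}\right) + 115} = \sqrt{\frac{25}{31} + 115} = \sqrt{\frac{3590}{31}} = \frac{\sqrt{111290}}{31} \approx 10.761$)
$N = 113076 + \frac{349 \sqrt{111290}}{31}$ ($N = \left(324 + \frac{\sqrt{111290}}{31}\right) 349 = 113076 + \frac{349 \sqrt{111290}}{31} \approx 1.1683 \cdot 10^{5}$)
$\left(N - 126903\right) \left(118213 - 298640\right) = \left(\left(113076 + \frac{349 \sqrt{111290}}{31}\right) - 126903\right) \left(118213 - 298640\right) = \left(-13827 + \frac{349 \sqrt{111290}}{31}\right) \left(-180427\right) = 2494764129 - \frac{62969023 \sqrt{111290}}{31}$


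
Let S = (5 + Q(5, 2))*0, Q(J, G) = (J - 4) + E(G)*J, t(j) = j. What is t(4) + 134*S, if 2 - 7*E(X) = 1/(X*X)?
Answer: 4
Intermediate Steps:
E(X) = 2/7 - 1/(7*X²)
Q(J, G) = -4 + J + J*(2/7 - 1/(7*G²)) (Q(J, G) = (J - 4) + (2/7 - 1/(7*G²))*J = (-4 + J) + J*(2/7 - 1/(7*G²)) = -4 + J + J*(2/7 - 1/(7*G²)))
S = 0 (S = (5 + (-4 + (9/7)*5 - ⅐*5/2²))*0 = (5 + (-4 + 45/7 - ⅐*5*¼))*0 = (5 + (-4 + 45/7 - 5/28))*0 = (5 + 9/4)*0 = (29/4)*0 = 0)
t(4) + 134*S = 4 + 134*0 = 4 + 0 = 4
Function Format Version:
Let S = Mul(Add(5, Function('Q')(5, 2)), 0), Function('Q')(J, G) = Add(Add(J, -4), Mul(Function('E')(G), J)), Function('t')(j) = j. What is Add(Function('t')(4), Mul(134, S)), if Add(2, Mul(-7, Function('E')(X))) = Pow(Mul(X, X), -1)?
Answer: 4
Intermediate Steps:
Function('E')(X) = Add(Rational(2, 7), Mul(Rational(-1, 7), Pow(X, -2))) (Function('E')(X) = Add(Rational(2, 7), Mul(Rational(-1, 7), Pow(Mul(X, X), -1))) = Add(Rational(2, 7), Mul(Rational(-1, 7), Pow(Pow(X, 2), -1))) = Add(Rational(2, 7), Mul(Rational(-1, 7), Pow(X, -2))))
Function('Q')(J, G) = Add(-4, J, Mul(J, Add(Rational(2, 7), Mul(Rational(-1, 7), Pow(G, -2))))) (Function('Q')(J, G) = Add(Add(J, -4), Mul(Add(Rational(2, 7), Mul(Rational(-1, 7), Pow(G, -2))), J)) = Add(Add(-4, J), Mul(J, Add(Rational(2, 7), Mul(Rational(-1, 7), Pow(G, -2))))) = Add(-4, J, Mul(J, Add(Rational(2, 7), Mul(Rational(-1, 7), Pow(G, -2))))))
S = 0 (S = Mul(Add(5, Add(-4, Mul(Rational(9, 7), 5), Mul(Rational(-1, 7), 5, Pow(2, -2)))), 0) = Mul(Add(5, Add(-4, Rational(45, 7), Mul(Rational(-1, 7), 5, Rational(1, 4)))), 0) = Mul(Add(5, Add(-4, Rational(45, 7), Rational(-5, 28))), 0) = Mul(Add(5, Rational(9, 4)), 0) = Mul(Rational(29, 4), 0) = 0)
Add(Function('t')(4), Mul(134, S)) = Add(4, Mul(134, 0)) = Add(4, 0) = 4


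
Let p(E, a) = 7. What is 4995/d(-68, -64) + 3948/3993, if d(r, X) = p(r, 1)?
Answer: 6657557/9317 ≈ 714.56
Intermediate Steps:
d(r, X) = 7
4995/d(-68, -64) + 3948/3993 = 4995/7 + 3948/3993 = 4995*(⅐) + 3948*(1/3993) = 4995/7 + 1316/1331 = 6657557/9317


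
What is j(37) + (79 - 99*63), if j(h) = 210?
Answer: -5948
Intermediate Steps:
j(37) + (79 - 99*63) = 210 + (79 - 99*63) = 210 + (79 - 6237) = 210 - 6158 = -5948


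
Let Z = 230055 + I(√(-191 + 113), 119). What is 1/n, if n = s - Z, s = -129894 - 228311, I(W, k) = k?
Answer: -1/588379 ≈ -1.6996e-6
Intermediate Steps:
s = -358205
Z = 230174 (Z = 230055 + 119 = 230174)
n = -588379 (n = -358205 - 1*230174 = -358205 - 230174 = -588379)
1/n = 1/(-588379) = -1/588379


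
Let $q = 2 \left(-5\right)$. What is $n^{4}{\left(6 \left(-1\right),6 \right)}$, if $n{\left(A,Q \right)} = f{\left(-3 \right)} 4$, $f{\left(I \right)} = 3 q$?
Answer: $207360000$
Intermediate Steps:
$q = -10$
$f{\left(I \right)} = -30$ ($f{\left(I \right)} = 3 \left(-10\right) = -30$)
$n{\left(A,Q \right)} = -120$ ($n{\left(A,Q \right)} = \left(-30\right) 4 = -120$)
$n^{4}{\left(6 \left(-1\right),6 \right)} = \left(-120\right)^{4} = 207360000$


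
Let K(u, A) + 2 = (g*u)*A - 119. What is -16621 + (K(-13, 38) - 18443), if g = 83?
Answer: -76187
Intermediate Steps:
K(u, A) = -121 + 83*A*u (K(u, A) = -2 + ((83*u)*A - 119) = -2 + (83*A*u - 119) = -2 + (-119 + 83*A*u) = -121 + 83*A*u)
-16621 + (K(-13, 38) - 18443) = -16621 + ((-121 + 83*38*(-13)) - 18443) = -16621 + ((-121 - 41002) - 18443) = -16621 + (-41123 - 18443) = -16621 - 59566 = -76187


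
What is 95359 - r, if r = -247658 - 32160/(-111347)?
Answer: 38193881739/111347 ≈ 3.4302e+5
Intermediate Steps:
r = -27575943166/111347 (r = -247658 - 32160*(-1/111347) = -247658 + 32160/111347 = -27575943166/111347 ≈ -2.4766e+5)
95359 - r = 95359 - 1*(-27575943166/111347) = 95359 + 27575943166/111347 = 38193881739/111347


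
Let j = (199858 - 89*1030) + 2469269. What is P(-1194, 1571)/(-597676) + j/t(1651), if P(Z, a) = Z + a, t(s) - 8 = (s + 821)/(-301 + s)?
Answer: 43326117737597/165257414 ≈ 2.6217e+5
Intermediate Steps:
t(s) = 8 + (821 + s)/(-301 + s) (t(s) = 8 + (s + 821)/(-301 + s) = 8 + (821 + s)/(-301 + s))
j = 2577457 (j = (199858 - 91670) + 2469269 = 108188 + 2469269 = 2577457)
P(-1194, 1571)/(-597676) + j/t(1651) = (-1194 + 1571)/(-597676) + 2577457/((3*(-529 + 3*1651)/(-301 + 1651))) = 377*(-1/597676) + 2577457/((3*(-529 + 4953)/1350)) = -377/597676 + 2577457/((3*(1/1350)*4424)) = -377/597676 + 2577457/(2212/225) = -377/597676 + 2577457*(225/2212) = -377/597676 + 579927825/2212 = 43326117737597/165257414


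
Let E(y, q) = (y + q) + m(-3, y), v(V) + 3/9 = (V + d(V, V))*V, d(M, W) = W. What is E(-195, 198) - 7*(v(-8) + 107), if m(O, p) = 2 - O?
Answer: -4904/3 ≈ -1634.7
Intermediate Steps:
v(V) = -⅓ + 2*V² (v(V) = -⅓ + (V + V)*V = -⅓ + (2*V)*V = -⅓ + 2*V²)
E(y, q) = 5 + q + y (E(y, q) = (y + q) + (2 - 1*(-3)) = (q + y) + (2 + 3) = (q + y) + 5 = 5 + q + y)
E(-195, 198) - 7*(v(-8) + 107) = (5 + 198 - 195) - 7*((-⅓ + 2*(-8)²) + 107) = 8 - 7*((-⅓ + 2*64) + 107) = 8 - 7*((-⅓ + 128) + 107) = 8 - 7*(383/3 + 107) = 8 - 7*704/3 = 8 - 1*4928/3 = 8 - 4928/3 = -4904/3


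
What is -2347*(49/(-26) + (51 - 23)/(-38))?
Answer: 3039365/494 ≈ 6152.6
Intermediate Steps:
-2347*(49/(-26) + (51 - 23)/(-38)) = -2347*(49*(-1/26) + 28*(-1/38)) = -2347*(-49/26 - 14/19) = -2347*(-1295/494) = 3039365/494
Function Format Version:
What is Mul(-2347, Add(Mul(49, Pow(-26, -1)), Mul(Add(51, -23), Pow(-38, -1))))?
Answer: Rational(3039365, 494) ≈ 6152.6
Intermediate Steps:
Mul(-2347, Add(Mul(49, Pow(-26, -1)), Mul(Add(51, -23), Pow(-38, -1)))) = Mul(-2347, Add(Mul(49, Rational(-1, 26)), Mul(28, Rational(-1, 38)))) = Mul(-2347, Add(Rational(-49, 26), Rational(-14, 19))) = Mul(-2347, Rational(-1295, 494)) = Rational(3039365, 494)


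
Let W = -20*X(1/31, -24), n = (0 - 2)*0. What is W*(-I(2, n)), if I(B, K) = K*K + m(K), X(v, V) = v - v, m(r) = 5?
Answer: 0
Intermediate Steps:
n = 0 (n = -2*0 = 0)
X(v, V) = 0
I(B, K) = 5 + K² (I(B, K) = K*K + 5 = K² + 5 = 5 + K²)
W = 0 (W = -20*0 = 0)
W*(-I(2, n)) = 0*(-(5 + 0²)) = 0*(-(5 + 0)) = 0*(-1*5) = 0*(-5) = 0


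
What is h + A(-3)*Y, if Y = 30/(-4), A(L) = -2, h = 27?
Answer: 42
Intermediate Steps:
Y = -15/2 (Y = 30*(-¼) = -15/2 ≈ -7.5000)
h + A(-3)*Y = 27 - 2*(-15/2) = 27 + 15 = 42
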